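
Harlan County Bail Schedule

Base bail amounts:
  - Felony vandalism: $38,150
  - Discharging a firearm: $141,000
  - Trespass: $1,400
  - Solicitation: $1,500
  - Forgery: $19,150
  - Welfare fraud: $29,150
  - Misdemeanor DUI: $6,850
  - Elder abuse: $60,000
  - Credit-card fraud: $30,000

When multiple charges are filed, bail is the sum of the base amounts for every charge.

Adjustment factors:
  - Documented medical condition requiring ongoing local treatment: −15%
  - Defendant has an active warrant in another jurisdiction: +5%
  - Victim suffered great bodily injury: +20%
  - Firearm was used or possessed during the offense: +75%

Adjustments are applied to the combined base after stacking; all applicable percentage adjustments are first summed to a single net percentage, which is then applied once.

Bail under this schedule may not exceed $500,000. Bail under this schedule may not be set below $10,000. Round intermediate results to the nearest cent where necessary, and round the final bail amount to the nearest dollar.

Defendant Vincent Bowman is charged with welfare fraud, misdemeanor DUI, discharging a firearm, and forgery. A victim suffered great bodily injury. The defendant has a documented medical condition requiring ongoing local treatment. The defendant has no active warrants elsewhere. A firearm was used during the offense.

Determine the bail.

Base amounts from the schedule: welfare fraud $29,150; misdemeanor DUI $6,850; discharging a firearm $141,000; forgery $19,150.
Stacking rule: sum of all bases. $29,150 + $6,850 + $141,000 + $19,150 = $196,150.
Net percentage adjustment: −15% +20% +75% = +80%. $196,150 × 1.8 = $353,070.
$353,070 is within the $500,000 maximum.
$353,070 is at or above the $10,000 minimum.

$353,070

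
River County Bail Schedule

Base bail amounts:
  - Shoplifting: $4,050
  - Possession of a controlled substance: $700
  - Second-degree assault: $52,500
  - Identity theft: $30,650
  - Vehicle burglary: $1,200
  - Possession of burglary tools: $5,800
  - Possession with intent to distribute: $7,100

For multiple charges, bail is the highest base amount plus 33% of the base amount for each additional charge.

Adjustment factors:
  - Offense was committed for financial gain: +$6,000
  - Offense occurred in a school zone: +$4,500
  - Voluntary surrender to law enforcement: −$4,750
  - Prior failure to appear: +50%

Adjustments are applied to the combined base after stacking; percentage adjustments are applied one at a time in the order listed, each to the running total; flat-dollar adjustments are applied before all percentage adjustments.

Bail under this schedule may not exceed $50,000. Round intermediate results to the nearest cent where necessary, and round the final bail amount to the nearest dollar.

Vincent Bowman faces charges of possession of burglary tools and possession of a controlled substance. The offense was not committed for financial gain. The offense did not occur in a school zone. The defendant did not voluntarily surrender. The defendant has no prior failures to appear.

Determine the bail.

Base amounts from the schedule: possession of burglary tools $5,800; possession of a controlled substance $700.
Stacking rule: highest base plus 33% of each additional charge. Highest is possession of burglary tools at $5,800. Additional: $700 × 33% = $231. Combined base = $5,800 + $231 = $6,031.
No adjustment factors apply to this defendant.
$6,031 is within the $50,000 maximum.

$6,031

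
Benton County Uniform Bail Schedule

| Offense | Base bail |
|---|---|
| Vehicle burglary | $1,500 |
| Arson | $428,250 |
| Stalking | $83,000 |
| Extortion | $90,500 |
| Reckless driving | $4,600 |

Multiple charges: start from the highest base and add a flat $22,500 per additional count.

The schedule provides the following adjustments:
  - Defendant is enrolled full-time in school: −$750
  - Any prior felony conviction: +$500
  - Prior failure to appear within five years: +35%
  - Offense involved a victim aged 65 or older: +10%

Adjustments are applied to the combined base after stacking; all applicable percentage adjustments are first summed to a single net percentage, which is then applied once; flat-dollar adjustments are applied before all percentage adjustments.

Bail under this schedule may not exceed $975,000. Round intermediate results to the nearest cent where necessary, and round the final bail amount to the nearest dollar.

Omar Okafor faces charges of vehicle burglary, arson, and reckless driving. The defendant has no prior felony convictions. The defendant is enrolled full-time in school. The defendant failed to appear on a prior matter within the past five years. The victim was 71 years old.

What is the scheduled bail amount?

$685,125

Base amounts from the schedule: vehicle burglary $1,500; arson $428,250; reckless driving $4,600.
Stacking rule: highest base plus $22,500 per additional charge. Highest is arson at $428,250; 2 additional charges → +$45,000. Combined base = $473,250.
Defendant is enrolled full-time in school (−$750 flat): $473,250 − $750 = $472,500.
Net percentage adjustment: +35% +10% = +45%. $472,500 × 1.45 = $685,125.
$685,125 is within the $975,000 maximum.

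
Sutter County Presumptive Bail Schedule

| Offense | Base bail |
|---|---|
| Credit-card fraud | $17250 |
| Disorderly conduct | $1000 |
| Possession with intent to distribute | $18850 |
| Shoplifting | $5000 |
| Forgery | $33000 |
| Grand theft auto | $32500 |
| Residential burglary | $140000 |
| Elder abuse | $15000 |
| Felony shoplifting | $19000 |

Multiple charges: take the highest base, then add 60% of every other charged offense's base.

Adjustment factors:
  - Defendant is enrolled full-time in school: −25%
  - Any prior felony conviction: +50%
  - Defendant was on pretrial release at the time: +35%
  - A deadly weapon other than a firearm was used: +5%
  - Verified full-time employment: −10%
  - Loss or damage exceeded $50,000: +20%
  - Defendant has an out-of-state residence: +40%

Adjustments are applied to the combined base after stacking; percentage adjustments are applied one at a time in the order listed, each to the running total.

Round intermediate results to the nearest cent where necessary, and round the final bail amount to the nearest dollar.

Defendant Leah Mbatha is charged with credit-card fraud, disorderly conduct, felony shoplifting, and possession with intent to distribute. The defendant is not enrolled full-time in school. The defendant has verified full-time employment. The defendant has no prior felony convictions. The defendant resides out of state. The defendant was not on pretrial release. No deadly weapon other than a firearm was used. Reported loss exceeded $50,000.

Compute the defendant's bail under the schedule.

$62385

Base amounts from the schedule: credit-card fraud $17250; disorderly conduct $1000; felony shoplifting $19000; possession with intent to distribute $18850.
Stacking rule: highest base plus 60% of each additional charge. Highest is felony shoplifting at $19000. Additional: $17250 × 60% = $10350; $1000 × 60% = $600; $18850 × 60% = $11310. Combined base = $19000 + $22260 = $41260.
Verified full-time employment (−10%): $41260 × 0.9 = $37134.
Loss or damage exceeded $50,000 (+20%): $37134 × 1.2 = $44560.80.
Defendant has an out-of-state residence (+40%): $44560.80 × 1.4 = $62385.12.
Rounded to the nearest dollar: $62385.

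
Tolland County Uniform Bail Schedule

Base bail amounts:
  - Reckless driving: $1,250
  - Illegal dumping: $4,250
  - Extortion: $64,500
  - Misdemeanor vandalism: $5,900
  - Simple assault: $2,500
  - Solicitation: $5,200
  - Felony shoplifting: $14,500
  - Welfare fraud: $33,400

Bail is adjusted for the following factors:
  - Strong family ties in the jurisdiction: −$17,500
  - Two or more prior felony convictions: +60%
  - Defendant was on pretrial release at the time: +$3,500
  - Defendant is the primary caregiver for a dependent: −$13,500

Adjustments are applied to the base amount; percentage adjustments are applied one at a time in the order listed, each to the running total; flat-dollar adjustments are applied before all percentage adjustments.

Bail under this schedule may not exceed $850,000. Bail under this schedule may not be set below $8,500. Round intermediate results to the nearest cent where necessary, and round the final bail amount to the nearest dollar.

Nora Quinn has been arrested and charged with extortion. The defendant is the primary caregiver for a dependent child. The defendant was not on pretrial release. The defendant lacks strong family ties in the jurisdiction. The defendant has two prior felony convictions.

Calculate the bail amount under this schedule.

$81,600

Base amounts from the schedule: extortion $64,500.
Single charge. Combined base = $64,500.
Defendant is the primary caregiver for a dependent (−$13,500 flat): $64,500 − $13,500 = $51,000.
Two or more prior felony convictions (+60%): $51,000 × 1.6 = $81,600.
$81,600 is within the $850,000 maximum.
$81,600 is at or above the $8,500 minimum.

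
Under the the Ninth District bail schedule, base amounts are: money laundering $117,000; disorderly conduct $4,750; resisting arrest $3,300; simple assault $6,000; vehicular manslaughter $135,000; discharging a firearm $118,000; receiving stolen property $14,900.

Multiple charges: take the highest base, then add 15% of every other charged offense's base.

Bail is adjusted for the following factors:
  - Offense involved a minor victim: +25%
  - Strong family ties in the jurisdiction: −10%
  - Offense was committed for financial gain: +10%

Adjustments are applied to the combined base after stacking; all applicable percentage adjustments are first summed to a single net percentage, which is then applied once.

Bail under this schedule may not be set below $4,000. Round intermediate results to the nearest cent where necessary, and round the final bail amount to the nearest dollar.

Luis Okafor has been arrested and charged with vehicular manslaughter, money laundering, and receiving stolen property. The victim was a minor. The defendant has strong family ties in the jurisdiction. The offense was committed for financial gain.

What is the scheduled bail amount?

Base amounts from the schedule: vehicular manslaughter $135,000; money laundering $117,000; receiving stolen property $14,900.
Stacking rule: highest base plus 15% of each additional charge. Highest is vehicular manslaughter at $135,000. Additional: $117,000 × 15% = $17,550; $14,900 × 15% = $2,235. Combined base = $135,000 + $19,785 = $154,785.
Net percentage adjustment: +25% −10% +10% = +25%. $154,785 × 1.25 = $193,481.25.
$193,481.25 is at or above the $4,000 minimum.
Rounded to the nearest dollar: $193,481.

$193,481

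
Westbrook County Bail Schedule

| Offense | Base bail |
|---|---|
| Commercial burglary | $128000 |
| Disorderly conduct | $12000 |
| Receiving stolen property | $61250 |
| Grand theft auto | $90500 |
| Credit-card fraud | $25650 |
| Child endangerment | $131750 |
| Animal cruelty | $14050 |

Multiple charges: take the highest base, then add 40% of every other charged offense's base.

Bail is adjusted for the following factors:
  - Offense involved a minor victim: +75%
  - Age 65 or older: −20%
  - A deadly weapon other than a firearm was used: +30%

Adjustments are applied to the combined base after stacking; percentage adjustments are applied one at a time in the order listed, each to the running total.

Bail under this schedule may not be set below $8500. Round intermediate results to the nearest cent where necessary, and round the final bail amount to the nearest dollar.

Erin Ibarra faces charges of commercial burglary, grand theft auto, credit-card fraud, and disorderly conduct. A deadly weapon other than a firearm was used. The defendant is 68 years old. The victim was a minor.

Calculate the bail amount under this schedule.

$326253

Base amounts from the schedule: commercial burglary $128000; grand theft auto $90500; credit-card fraud $25650; disorderly conduct $12000.
Stacking rule: highest base plus 40% of each additional charge. Highest is commercial burglary at $128000. Additional: $90500 × 40% = $36200; $25650 × 40% = $10260; $12000 × 40% = $4800. Combined base = $128000 + $51260 = $179260.
Offense involved a minor victim (+75%): $179260 × 1.75 = $313705.
Age 65 or older (−20%): $313705 × 0.8 = $250964.
A deadly weapon other than a firearm was used (+30%): $250964 × 1.3 = $326253.20.
$326253.20 is at or above the $8500 minimum.
Rounded to the nearest dollar: $326253.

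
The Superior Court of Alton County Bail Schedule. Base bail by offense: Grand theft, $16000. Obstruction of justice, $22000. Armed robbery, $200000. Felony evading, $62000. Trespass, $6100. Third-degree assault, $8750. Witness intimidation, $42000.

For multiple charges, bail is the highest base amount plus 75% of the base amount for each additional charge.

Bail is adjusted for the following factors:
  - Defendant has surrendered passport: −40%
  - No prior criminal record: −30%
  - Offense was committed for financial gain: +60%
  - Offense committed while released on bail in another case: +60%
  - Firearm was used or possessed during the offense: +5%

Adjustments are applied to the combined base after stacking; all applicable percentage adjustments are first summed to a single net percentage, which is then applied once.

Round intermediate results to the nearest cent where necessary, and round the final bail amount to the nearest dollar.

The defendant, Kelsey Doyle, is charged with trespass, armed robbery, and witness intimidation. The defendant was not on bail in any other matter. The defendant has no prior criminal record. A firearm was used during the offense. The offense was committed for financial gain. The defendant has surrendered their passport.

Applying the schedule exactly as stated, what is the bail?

$224271

Base amounts from the schedule: trespass $6100; armed robbery $200000; witness intimidation $42000.
Stacking rule: highest base plus 75% of each additional charge. Highest is armed robbery at $200000. Additional: $6100 × 75% = $4575; $42000 × 75% = $31500. Combined base = $200000 + $36075 = $236075.
Net percentage adjustment: −40% −30% +60% +5% = −5%. $236075 × 0.95 = $224271.25.
Rounded to the nearest dollar: $224271.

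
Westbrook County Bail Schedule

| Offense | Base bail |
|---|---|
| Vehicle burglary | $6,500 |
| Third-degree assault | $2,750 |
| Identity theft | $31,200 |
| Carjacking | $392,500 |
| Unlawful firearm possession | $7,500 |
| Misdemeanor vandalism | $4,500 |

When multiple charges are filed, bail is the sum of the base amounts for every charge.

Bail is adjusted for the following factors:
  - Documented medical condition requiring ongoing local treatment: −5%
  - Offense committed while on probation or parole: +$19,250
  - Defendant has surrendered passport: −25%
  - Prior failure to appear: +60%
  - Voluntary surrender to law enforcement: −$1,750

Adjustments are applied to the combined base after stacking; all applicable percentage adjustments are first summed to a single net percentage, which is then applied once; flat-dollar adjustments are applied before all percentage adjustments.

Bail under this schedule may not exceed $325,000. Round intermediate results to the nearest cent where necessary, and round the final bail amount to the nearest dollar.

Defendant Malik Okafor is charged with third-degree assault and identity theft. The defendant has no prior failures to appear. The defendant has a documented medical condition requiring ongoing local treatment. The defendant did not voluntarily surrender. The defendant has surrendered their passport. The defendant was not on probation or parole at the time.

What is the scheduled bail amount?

Base amounts from the schedule: third-degree assault $2,750; identity theft $31,200.
Stacking rule: sum of all bases. $2,750 + $31,200 = $33,950.
Net percentage adjustment: −5% −25% = −30%. $33,950 × 0.7 = $23,765.
$23,765 is within the $325,000 maximum.

$23,765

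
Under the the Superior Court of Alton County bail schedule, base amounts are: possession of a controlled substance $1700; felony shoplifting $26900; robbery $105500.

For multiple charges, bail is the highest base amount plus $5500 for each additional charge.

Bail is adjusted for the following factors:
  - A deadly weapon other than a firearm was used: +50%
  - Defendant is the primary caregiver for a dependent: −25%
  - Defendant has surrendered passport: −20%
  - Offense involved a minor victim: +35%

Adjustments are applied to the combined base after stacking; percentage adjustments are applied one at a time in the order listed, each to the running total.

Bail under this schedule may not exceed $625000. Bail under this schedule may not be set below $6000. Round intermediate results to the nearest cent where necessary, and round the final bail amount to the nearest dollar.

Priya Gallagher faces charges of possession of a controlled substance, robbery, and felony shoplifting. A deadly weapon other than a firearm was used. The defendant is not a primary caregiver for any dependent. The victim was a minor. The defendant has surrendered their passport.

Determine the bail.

Base amounts from the schedule: possession of a controlled substance $1700; robbery $105500; felony shoplifting $26900.
Stacking rule: highest base plus $5500 per additional charge. Highest is robbery at $105500; 2 additional charges → +$11000. Combined base = $116500.
A deadly weapon other than a firearm was used (+50%): $116500 × 1.5 = $174750.
Defendant has surrendered passport (−20%): $174750 × 0.8 = $139800.
Offense involved a minor victim (+35%): $139800 × 1.35 = $188730.
$188730 is within the $625000 maximum.
$188730 is at or above the $6000 minimum.

$188730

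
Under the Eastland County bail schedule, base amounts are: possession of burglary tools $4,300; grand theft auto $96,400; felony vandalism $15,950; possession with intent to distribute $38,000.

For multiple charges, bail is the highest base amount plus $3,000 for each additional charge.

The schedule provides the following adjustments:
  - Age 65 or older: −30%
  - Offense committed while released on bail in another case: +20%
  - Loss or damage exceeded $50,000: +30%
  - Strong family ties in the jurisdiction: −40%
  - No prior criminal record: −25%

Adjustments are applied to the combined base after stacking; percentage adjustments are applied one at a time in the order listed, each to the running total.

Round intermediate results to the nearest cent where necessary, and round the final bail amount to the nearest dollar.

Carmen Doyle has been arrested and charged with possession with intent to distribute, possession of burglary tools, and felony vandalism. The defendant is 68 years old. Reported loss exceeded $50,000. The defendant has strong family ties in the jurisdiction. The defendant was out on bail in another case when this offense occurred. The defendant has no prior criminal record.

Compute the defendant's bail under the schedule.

Base amounts from the schedule: possession with intent to distribute $38,000; possession of burglary tools $4,300; felony vandalism $15,950.
Stacking rule: highest base plus $3,000 per additional charge. Highest is possession with intent to distribute at $38,000; 2 additional charges → +$6,000. Combined base = $44,000.
Age 65 or older (−30%): $44,000 × 0.7 = $30,800.
Offense committed while released on bail in another case (+20%): $30,800 × 1.2 = $36,960.
Loss or damage exceeded $50,000 (+30%): $36,960 × 1.3 = $48,048.
Strong family ties in the jurisdiction (−40%): $48,048 × 0.6 = $28,828.80.
No prior criminal record (−25%): $28,828.80 × 0.75 = $21,621.60.
Rounded to the nearest dollar: $21,622.

$21,622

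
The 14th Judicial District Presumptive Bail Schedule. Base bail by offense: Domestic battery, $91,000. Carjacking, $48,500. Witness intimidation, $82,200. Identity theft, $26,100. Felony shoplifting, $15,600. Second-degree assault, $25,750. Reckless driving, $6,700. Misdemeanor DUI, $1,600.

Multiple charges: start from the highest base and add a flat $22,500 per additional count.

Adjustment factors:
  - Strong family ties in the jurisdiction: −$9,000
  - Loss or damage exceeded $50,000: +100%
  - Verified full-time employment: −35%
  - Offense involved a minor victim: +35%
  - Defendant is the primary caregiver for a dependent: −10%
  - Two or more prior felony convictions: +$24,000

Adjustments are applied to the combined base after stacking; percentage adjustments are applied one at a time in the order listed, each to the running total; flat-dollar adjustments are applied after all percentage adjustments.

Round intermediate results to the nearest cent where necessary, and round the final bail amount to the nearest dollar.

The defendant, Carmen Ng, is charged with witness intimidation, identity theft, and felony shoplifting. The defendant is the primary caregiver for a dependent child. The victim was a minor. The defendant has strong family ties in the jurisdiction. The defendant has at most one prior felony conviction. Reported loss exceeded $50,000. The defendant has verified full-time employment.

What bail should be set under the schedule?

$191,912

Base amounts from the schedule: witness intimidation $82,200; identity theft $26,100; felony shoplifting $15,600.
Stacking rule: highest base plus $22,500 per additional charge. Highest is witness intimidation at $82,200; 2 additional charges → +$45,000. Combined base = $127,200.
Loss or damage exceeded $50,000 (+100%): $127,200 × 2 = $254,400.
Verified full-time employment (−35%): $254,400 × 0.65 = $165,360.
Offense involved a minor victim (+35%): $165,360 × 1.35 = $223,236.
Defendant is the primary caregiver for a dependent (−10%): $223,236 × 0.9 = $200,912.40.
Strong family ties in the jurisdiction (−$9,000 flat): $200,912.40 − $9,000 = $191,912.40.
Rounded to the nearest dollar: $191,912.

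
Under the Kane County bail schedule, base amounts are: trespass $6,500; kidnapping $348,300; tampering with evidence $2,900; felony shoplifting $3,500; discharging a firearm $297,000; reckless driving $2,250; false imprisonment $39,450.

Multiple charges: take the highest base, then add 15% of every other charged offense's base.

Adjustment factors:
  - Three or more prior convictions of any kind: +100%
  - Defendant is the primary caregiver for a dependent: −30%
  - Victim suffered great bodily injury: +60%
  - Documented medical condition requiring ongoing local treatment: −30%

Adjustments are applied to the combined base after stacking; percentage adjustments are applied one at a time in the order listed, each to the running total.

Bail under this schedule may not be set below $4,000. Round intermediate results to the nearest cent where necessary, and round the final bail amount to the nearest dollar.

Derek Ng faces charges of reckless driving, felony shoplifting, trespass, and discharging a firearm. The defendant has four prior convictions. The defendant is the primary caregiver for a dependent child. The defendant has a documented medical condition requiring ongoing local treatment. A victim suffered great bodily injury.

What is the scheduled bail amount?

Base amounts from the schedule: reckless driving $2,250; felony shoplifting $3,500; trespass $6,500; discharging a firearm $297,000.
Stacking rule: highest base plus 15% of each additional charge. Highest is discharging a firearm at $297,000. Additional: $2,250 × 15% = $337.50; $3,500 × 15% = $525; $6,500 × 15% = $975. Combined base = $297,000 + $1,837.50 = $298,837.50.
Three or more prior convictions of any kind (+100%): $298,837.50 × 2 = $597,675.
Defendant is the primary caregiver for a dependent (−30%): $597,675 × 0.7 = $418,372.50.
Victim suffered great bodily injury (+60%): $418,372.50 × 1.6 = $669,396.
Documented medical condition requiring ongoing local treatment (−30%): $669,396 × 0.7 = $468,577.20.
$468,577.20 is at or above the $4,000 minimum.
Rounded to the nearest dollar: $468,577.

$468,577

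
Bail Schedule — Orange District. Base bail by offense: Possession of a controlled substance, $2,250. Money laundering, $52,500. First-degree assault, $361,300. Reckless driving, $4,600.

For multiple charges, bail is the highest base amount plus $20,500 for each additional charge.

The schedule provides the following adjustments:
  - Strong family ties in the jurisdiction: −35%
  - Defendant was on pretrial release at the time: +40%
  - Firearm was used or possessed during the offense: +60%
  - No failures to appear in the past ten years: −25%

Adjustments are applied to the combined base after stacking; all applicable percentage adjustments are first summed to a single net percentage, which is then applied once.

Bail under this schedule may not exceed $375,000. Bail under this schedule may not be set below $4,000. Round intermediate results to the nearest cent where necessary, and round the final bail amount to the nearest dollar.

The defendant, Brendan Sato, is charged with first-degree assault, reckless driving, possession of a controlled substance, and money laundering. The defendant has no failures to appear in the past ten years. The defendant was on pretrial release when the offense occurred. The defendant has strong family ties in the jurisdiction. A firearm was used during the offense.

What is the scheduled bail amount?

Base amounts from the schedule: first-degree assault $361,300; reckless driving $4,600; possession of a controlled substance $2,250; money laundering $52,500.
Stacking rule: highest base plus $20,500 per additional charge. Highest is first-degree assault at $361,300; 3 additional charges → +$61,500. Combined base = $422,800.
Net percentage adjustment: −35% +40% +60% −25% = +40%. $422,800 × 1.4 = $591,920.
Result $591,920 exceeds the maximum of $375,000; bail is capped at $375,000.
$375,000 is at or above the $4,000 minimum.

$375,000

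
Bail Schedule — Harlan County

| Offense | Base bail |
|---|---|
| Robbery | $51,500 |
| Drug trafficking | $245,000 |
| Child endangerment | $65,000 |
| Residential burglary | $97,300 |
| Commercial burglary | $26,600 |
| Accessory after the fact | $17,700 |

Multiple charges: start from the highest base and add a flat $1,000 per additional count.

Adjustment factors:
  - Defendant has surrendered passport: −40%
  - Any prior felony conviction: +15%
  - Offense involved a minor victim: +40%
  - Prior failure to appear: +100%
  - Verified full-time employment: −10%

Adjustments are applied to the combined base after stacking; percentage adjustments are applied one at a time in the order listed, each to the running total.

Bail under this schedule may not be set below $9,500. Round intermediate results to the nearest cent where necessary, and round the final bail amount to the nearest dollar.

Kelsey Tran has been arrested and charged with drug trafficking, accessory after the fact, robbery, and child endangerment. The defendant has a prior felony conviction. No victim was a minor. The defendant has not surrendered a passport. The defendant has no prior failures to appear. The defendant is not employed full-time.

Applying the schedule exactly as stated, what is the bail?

$285,200

Base amounts from the schedule: drug trafficking $245,000; accessory after the fact $17,700; robbery $51,500; child endangerment $65,000.
Stacking rule: highest base plus $1,000 per additional charge. Highest is drug trafficking at $245,000; 3 additional charges → +$3,000. Combined base = $248,000.
Any prior felony conviction (+15%): $248,000 × 1.15 = $285,200.
$285,200 is at or above the $9,500 minimum.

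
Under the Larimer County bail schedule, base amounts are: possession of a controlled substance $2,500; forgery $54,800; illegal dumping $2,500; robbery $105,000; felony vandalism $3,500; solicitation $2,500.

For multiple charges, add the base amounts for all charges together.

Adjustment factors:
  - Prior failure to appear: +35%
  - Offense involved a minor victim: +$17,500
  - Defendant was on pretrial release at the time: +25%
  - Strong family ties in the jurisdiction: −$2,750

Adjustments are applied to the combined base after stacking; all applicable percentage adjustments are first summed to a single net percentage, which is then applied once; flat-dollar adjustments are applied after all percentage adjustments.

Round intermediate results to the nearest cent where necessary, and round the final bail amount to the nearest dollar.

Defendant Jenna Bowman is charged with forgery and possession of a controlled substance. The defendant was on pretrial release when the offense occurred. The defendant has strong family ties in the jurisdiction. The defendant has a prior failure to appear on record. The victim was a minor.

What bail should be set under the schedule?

$106,430

Base amounts from the schedule: forgery $54,800; possession of a controlled substance $2,500.
Stacking rule: sum of all bases. $54,800 + $2,500 = $57,300.
Net percentage adjustment: +35% +25% = +60%. $57,300 × 1.6 = $91,680.
Offense involved a minor victim (+$17,500 flat): $91,680 + $17,500 = $109,180.
Strong family ties in the jurisdiction (−$2,750 flat): $109,180 − $2,750 = $106,430.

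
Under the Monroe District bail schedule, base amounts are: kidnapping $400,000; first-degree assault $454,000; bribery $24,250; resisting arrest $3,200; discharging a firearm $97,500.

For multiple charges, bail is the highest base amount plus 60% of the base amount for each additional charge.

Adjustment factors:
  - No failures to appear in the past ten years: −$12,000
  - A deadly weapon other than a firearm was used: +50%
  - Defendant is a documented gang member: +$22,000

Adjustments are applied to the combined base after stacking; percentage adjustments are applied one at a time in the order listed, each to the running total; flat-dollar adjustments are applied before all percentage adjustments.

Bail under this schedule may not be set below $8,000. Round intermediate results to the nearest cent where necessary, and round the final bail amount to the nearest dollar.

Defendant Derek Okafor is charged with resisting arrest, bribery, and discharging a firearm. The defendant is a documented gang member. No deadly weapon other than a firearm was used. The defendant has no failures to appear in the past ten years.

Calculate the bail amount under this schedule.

$123,970

Base amounts from the schedule: resisting arrest $3,200; bribery $24,250; discharging a firearm $97,500.
Stacking rule: highest base plus 60% of each additional charge. Highest is discharging a firearm at $97,500. Additional: $3,200 × 60% = $1,920; $24,250 × 60% = $14,550. Combined base = $97,500 + $16,470 = $113,970.
No failures to appear in the past ten years (−$12,000 flat): $113,970 − $12,000 = $101,970.
Defendant is a documented gang member (+$22,000 flat): $101,970 + $22,000 = $123,970.
$123,970 is at or above the $8,000 minimum.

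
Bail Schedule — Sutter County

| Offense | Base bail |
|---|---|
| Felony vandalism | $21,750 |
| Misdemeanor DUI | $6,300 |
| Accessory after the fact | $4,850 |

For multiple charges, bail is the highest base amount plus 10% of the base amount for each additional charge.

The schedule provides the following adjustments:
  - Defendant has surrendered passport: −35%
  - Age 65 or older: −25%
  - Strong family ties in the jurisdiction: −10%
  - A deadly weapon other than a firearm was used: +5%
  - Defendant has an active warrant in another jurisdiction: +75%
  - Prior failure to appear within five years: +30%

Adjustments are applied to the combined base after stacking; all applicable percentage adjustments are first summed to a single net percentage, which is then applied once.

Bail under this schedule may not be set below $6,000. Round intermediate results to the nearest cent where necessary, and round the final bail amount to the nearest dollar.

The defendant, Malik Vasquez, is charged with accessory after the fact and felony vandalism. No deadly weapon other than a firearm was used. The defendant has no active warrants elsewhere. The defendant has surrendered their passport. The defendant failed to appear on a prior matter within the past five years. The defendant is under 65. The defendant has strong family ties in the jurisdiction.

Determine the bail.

$18,900

Base amounts from the schedule: accessory after the fact $4,850; felony vandalism $21,750.
Stacking rule: highest base plus 10% of each additional charge. Highest is felony vandalism at $21,750. Additional: $4,850 × 10% = $485. Combined base = $21,750 + $485 = $22,235.
Net percentage adjustment: −35% −10% +30% = −15%. $22,235 × 0.85 = $18,899.75.
$18,899.75 is at or above the $6,000 minimum.
Rounded to the nearest dollar: $18,900.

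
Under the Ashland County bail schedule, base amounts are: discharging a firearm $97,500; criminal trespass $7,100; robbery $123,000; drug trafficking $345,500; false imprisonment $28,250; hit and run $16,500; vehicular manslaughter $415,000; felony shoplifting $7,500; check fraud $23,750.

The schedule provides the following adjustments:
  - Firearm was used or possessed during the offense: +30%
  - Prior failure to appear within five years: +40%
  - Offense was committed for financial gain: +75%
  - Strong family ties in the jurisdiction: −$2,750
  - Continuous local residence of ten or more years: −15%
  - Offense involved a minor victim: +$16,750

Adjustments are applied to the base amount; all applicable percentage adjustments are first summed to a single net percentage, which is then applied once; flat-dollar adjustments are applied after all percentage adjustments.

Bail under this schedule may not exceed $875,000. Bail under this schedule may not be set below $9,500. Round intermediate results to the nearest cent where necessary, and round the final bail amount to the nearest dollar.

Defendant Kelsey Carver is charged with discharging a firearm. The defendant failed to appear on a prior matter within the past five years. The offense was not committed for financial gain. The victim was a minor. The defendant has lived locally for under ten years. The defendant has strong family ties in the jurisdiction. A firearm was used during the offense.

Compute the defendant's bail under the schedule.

Base amounts from the schedule: discharging a firearm $97,500.
Single charge. Combined base = $97,500.
Net percentage adjustment: +30% +40% = +70%. $97,500 × 1.7 = $165,750.
Strong family ties in the jurisdiction (−$2,750 flat): $165,750 − $2,750 = $163,000.
Offense involved a minor victim (+$16,750 flat): $163,000 + $16,750 = $179,750.
$179,750 is within the $875,000 maximum.
$179,750 is at or above the $9,500 minimum.

$179,750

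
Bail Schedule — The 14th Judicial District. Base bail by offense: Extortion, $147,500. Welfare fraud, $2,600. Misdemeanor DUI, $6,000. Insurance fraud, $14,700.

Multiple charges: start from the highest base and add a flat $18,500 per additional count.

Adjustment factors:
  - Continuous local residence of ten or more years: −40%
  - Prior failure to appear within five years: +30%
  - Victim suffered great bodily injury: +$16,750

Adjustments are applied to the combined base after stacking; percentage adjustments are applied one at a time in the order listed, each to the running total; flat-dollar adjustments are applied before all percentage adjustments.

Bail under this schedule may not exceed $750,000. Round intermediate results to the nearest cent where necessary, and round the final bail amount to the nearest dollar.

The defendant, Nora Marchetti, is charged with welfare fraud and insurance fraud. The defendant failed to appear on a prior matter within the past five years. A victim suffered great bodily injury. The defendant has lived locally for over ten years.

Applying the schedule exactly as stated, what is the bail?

Base amounts from the schedule: welfare fraud $2,600; insurance fraud $14,700.
Stacking rule: highest base plus $18,500 per additional charge. Highest is insurance fraud at $14,700; 1 additional charge → +$18,500. Combined base = $33,200.
Victim suffered great bodily injury (+$16,750 flat): $33,200 + $16,750 = $49,950.
Continuous local residence of ten or more years (−40%): $49,950 × 0.6 = $29,970.
Prior failure to appear within five years (+30%): $29,970 × 1.3 = $38,961.
$38,961 is within the $750,000 maximum.

$38,961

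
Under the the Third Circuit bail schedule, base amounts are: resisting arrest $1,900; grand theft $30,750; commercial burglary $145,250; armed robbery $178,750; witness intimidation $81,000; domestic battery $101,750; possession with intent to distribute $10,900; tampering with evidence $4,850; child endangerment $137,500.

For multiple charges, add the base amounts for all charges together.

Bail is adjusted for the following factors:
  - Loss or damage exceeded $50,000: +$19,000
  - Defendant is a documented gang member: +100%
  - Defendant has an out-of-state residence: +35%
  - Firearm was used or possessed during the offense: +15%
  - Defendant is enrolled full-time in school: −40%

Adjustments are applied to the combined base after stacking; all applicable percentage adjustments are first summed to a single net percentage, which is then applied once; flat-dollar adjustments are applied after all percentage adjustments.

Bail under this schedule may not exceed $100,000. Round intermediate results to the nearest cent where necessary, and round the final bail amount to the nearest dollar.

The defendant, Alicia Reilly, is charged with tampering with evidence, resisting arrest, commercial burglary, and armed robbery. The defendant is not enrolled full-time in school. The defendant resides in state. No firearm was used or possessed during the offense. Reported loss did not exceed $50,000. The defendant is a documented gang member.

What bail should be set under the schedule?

Base amounts from the schedule: tampering with evidence $4,850; resisting arrest $1,900; commercial burglary $145,250; armed robbery $178,750.
Stacking rule: sum of all bases. $4,850 + $1,900 + $145,250 + $178,750 = $330,750.
Defendant is a documented gang member (+100%): $330,750 × 2 = $661,500.
Result $661,500 exceeds the maximum of $100,000; bail is capped at $100,000.

$100,000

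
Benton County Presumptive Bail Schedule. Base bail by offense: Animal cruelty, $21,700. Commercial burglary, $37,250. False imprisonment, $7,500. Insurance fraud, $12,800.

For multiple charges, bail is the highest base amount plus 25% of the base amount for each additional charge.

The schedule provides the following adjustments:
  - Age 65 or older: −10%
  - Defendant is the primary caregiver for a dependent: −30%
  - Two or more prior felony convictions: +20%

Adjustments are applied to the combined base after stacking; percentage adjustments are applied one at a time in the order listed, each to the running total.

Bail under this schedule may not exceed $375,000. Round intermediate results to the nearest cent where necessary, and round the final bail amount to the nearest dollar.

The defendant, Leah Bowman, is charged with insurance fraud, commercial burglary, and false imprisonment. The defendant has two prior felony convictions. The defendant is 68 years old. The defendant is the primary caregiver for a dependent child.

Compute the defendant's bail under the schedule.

$31,998

Base amounts from the schedule: insurance fraud $12,800; commercial burglary $37,250; false imprisonment $7,500.
Stacking rule: highest base plus 25% of each additional charge. Highest is commercial burglary at $37,250. Additional: $12,800 × 25% = $3,200; $7,500 × 25% = $1,875. Combined base = $37,250 + $5,075 = $42,325.
Age 65 or older (−10%): $42,325 × 0.9 = $38,092.50.
Defendant is the primary caregiver for a dependent (−30%): $38,092.50 × 0.7 = $26,664.75.
Two or more prior felony convictions (+20%): $26,664.75 × 1.2 = $31,997.70.
$31,997.70 is within the $375,000 maximum.
Rounded to the nearest dollar: $31,998.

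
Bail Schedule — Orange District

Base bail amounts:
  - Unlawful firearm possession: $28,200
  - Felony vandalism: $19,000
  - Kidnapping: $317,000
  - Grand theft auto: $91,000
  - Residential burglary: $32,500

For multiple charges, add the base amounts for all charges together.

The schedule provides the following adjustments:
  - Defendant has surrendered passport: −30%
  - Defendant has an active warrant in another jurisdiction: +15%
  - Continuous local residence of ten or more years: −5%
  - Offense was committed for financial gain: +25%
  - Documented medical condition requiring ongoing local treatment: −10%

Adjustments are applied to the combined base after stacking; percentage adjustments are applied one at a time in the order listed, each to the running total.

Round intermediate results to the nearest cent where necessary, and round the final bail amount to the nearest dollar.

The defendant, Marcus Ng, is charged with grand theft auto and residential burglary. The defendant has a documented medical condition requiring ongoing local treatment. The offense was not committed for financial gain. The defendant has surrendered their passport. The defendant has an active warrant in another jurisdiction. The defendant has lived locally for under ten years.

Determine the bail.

$89,476

Base amounts from the schedule: grand theft auto $91,000; residential burglary $32,500.
Stacking rule: sum of all bases. $91,000 + $32,500 = $123,500.
Defendant has surrendered passport (−30%): $123,500 × 0.7 = $86,450.
Defendant has an active warrant in another jurisdiction (+15%): $86,450 × 1.15 = $99,417.50.
Documented medical condition requiring ongoing local treatment (−10%): $99,417.50 × 0.9 = $89,475.75.
Rounded to the nearest dollar: $89,476.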